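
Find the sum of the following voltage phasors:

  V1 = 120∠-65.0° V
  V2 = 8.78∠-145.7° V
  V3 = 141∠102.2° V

Step 1 — Convert each phasor to rectangular form:
  V1 = 120·(cos(-65.0°) + j·sin(-65.0°)) = 50.71 - j108.8 V
  V2 = 8.78·(cos(-145.7°) + j·sin(-145.7°)) = -7.253 - j4.948 V
  V3 = 141·(cos(102.2°) + j·sin(102.2°)) = -29.8 + j137.8 V
Step 2 — Sum components: V_total = 13.66 + j24.11 V.
Step 3 — Convert to polar: |V_total| = 27.71 V, ∠V_total = 60.5°.

V_total = 27.71∠60.5° V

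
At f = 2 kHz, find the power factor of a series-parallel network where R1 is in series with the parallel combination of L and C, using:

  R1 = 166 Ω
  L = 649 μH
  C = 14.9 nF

Step 1 — Angular frequency: ω = 2π·f = 2π·2000 = 1.257e+04 rad/s.
Step 2 — Component impedances:
  R1: Z = R = 166 Ω
  L: Z = jωL = j·1.257e+04·0.000649 = 0 + j8.156 Ω
  C: Z = 1/(jωC) = -j/(ω·C) = 0 - j5341 Ω
Step 3 — Parallel branch: L || C = 1/(1/L + 1/C) = 0 + j8.168 Ω.
Step 4 — Series with R1: Z_total = R1 + (L || C) = 166 + j8.168 Ω = 166.2∠2.8° Ω.
Step 5 — Power factor: PF = cos(φ) = Re(Z)/|Z| = 166/166.2 = 0.9988.
Step 6 — Type: Im(Z) = 8.168 ⇒ lagging (phase φ = 2.8°).

PF = 0.9988 (lagging, φ = 2.8°)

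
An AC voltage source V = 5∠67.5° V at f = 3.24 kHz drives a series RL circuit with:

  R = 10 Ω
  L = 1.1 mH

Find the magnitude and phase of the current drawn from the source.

Step 1 — Angular frequency: ω = 2π·f = 2π·3240 = 2.036e+04 rad/s.
Step 2 — Component impedances:
  R: Z = R = 10 Ω
  L: Z = jωL = j·2.036e+04·0.0011 = 0 + j22.39 Ω
Step 3 — Series combination: Z_total = R + L = 10 + j22.39 Ω = 24.52∠65.9° Ω.
Step 4 — Source phasor: V = 5∠67.5° V = 1.913 + j4.619 V.
Step 5 — Ohm's law: I = V / Z_total = (1.913 + j4.619) / (10 + j22.39) = 0.2038 + j0.005564 A.
Step 6 — Convert to polar: |I| = 0.2039 A, ∠I = 1.6°.

I = 0.2039∠1.6° A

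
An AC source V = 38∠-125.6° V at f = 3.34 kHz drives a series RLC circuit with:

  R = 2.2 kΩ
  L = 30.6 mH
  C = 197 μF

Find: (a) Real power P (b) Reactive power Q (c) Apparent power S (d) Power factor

Step 1 — Angular frequency: ω = 2π·f = 2π·3340 = 2.099e+04 rad/s.
Step 2 — Component impedances:
  R: Z = R = 2200 Ω
  L: Z = jωL = j·2.099e+04·0.0306 = 0 + j642.2 Ω
  C: Z = 1/(jωC) = -j/(ω·C) = 0 - j0.2419 Ω
Step 3 — Series combination: Z_total = R + L + C = 2200 + j641.9 Ω = 2292∠16.3° Ω.
Step 4 — Source phasor: V = 38∠-125.6° V = -22.12 - j30.9 V.
Step 5 — Current: I = V / Z = -0.01304 - j0.01024 A = 0.01658∠-141.9° A.
Step 6 — Complex power: S = V·I* = 0.6049 + j0.1765 VA.
Step 7 — Real power: P = Re(S) = 0.6049 W.
Step 8 — Reactive power: Q = Im(S) = 0.1765 VAR.
Step 9 — Apparent power: |S| = 0.6301 VA.
Step 10 — Power factor: PF = P/|S| = 0.96 (lagging).

(a) P = 0.6049 W  (b) Q = 0.1765 VAR  (c) S = 0.6301 VA  (d) PF = 0.96 (lagging)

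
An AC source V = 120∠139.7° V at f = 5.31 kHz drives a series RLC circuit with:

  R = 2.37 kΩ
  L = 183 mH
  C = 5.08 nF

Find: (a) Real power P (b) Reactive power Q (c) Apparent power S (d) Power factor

Step 1 — Angular frequency: ω = 2π·f = 2π·5310 = 3.336e+04 rad/s.
Step 2 — Component impedances:
  R: Z = R = 2370 Ω
  L: Z = jωL = j·3.336e+04·0.183 = 0 + j6106 Ω
  C: Z = 1/(jωC) = -j/(ω·C) = 0 - j5900 Ω
Step 3 — Series combination: Z_total = R + L + C = 2370 + j205.4 Ω = 2379∠5.0° Ω.
Step 4 — Source phasor: V = 120∠139.7° V = -91.52 + j77.61 V.
Step 5 — Current: I = V / Z = -0.03551 + j0.03583 A = 0.05044∠134.7° A.
Step 6 — Complex power: S = V·I* = 6.031 + j0.5227 VA.
Step 7 — Real power: P = Re(S) = 6.031 W.
Step 8 — Reactive power: Q = Im(S) = 0.5227 VAR.
Step 9 — Apparent power: |S| = 6.053 VA.
Step 10 — Power factor: PF = P/|S| = 0.9963 (lagging).

(a) P = 6.031 W  (b) Q = 0.5227 VAR  (c) S = 6.053 VA  (d) PF = 0.9963 (lagging)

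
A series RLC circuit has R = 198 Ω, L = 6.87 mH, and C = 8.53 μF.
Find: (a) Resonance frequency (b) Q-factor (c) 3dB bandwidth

Step 1 — Resonance condition Im(Z)=0 gives ω₀ = 1/√(LC).
Step 2 — ω₀ = 1/√(0.00687·8.53e-06) = 4131 rad/s.
Step 3 — f₀ = ω₀/(2π) = 657.5 Hz.
Step 4 — Series Q: Q = ω₀L/R = 4131·0.00687/198 = 0.1433.
Step 5 — 3dB bandwidth: Δω = ω₀/Q = 2.882e+04 rad/s; BW = Δω/(2π) = 4587 Hz.

(a) f₀ = 657.5 Hz  (b) Q = 0.1433  (c) BW = 4587 Hz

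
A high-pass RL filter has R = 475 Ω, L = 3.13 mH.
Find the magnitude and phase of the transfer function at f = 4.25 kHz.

Step 1 — Angular frequency: ω = 2π·4250 = 2.67e+04 rad/s.
Step 2 — Transfer function: H(jω) = jωL/(R + jωL).
Step 3 — Numerator jωL = j·83.58; denominator R + jωL = 475 + j83.58.
Step 4 — H = 0.03003 + j0.1707.
Step 5 — Magnitude: |H| = 0.1733 (-15.2 dB); phase: φ = 80.0°.

|H| = 0.1733 (-15.2 dB), φ = 80.0°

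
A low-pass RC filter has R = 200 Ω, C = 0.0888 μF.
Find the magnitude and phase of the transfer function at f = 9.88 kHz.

Step 1 — Angular frequency: ω = 2π·9880 = 6.208e+04 rad/s.
Step 2 — Transfer function: H(jω) = 1/(1 + jωRC).
Step 3 — Denominator: 1 + jωRC = 1 + j·6.208e+04·200·8.88e-08 = 1 + j1.103.
Step 4 — H = 0.4514 - j0.4976.
Step 5 — Magnitude: |H| = 0.6718 (-3.5 dB); phase: φ = -47.8°.

|H| = 0.6718 (-3.5 dB), φ = -47.8°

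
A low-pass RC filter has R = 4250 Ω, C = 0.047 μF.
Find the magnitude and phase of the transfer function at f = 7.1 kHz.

Step 1 — Angular frequency: ω = 2π·7100 = 4.461e+04 rad/s.
Step 2 — Transfer function: H(jω) = 1/(1 + jωRC).
Step 3 — Denominator: 1 + jωRC = 1 + j·4.461e+04·4250·4.7e-08 = 1 + j8.911.
Step 4 — H = 0.01244 - j0.1108.
Step 5 — Magnitude: |H| = 0.1115 (-19.1 dB); phase: φ = -83.6°.

|H| = 0.1115 (-19.1 dB), φ = -83.6°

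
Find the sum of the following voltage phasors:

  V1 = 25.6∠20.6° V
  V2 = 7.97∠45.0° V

Step 1 — Convert each phasor to rectangular form:
  V1 = 25.6·(cos(20.6°) + j·sin(20.6°)) = 23.96 + j9.007 V
  V2 = 7.97·(cos(45.0°) + j·sin(45.0°)) = 5.636 + j5.636 V
Step 2 — Sum components: V_total = 29.6 + j14.64 V.
Step 3 — Convert to polar: |V_total| = 33.02 V, ∠V_total = 26.3°.

V_total = 33.02∠26.3° V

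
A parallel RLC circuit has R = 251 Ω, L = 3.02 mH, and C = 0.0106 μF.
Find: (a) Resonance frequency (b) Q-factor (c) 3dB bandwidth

Step 1 — Resonance: ω₀ = 1/√(LC) = 1/√(0.00302·1.06e-08) = 1.767e+05 rad/s.
Step 2 — f₀ = ω₀/(2π) = 2.813e+04 Hz.
Step 3 — Parallel Q: Q = R/(ω₀L) = 251/(1.767e+05·0.00302) = 0.4702.
Step 4 — Bandwidth: Δω = ω₀/Q = 3.759e+05 rad/s; BW = Δω/(2π) = 5.982e+04 Hz.

(a) f₀ = 2.813e+04 Hz  (b) Q = 0.4702  (c) BW = 5.982e+04 Hz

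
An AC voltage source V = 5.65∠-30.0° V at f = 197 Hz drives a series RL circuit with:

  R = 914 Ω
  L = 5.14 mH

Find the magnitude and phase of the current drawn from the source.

Step 1 — Angular frequency: ω = 2π·f = 2π·197 = 1238 rad/s.
Step 2 — Component impedances:
  R: Z = R = 914 Ω
  L: Z = jωL = j·1238·0.00514 = 0 + j6.362 Ω
Step 3 — Series combination: Z_total = R + L = 914 + j6.362 Ω = 914∠0.4° Ω.
Step 4 — Source phasor: V = 5.65∠-30.0° V = 4.893 - j2.825 V.
Step 5 — Ohm's law: I = V / Z_total = (4.893 - j2.825) / (914 + j6.362) = 0.005332 - j0.003128 A.
Step 6 — Convert to polar: |I| = 0.006181 A, ∠I = -30.4°.

I = 0.006181∠-30.4° A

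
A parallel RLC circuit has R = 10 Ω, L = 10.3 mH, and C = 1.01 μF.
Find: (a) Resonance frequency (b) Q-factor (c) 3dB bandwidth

Step 1 — Resonance: ω₀ = 1/√(LC) = 1/√(0.0103·1.01e-06) = 9804 rad/s.
Step 2 — f₀ = ω₀/(2π) = 1560 Hz.
Step 3 — Parallel Q: Q = R/(ω₀L) = 10/(9804·0.0103) = 0.09902.
Step 4 — Bandwidth: Δω = ω₀/Q = 9.901e+04 rad/s; BW = Δω/(2π) = 1.576e+04 Hz.

(a) f₀ = 1560 Hz  (b) Q = 0.09902  (c) BW = 1.576e+04 Hz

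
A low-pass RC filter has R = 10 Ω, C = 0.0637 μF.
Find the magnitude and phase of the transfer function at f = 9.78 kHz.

Step 1 — Angular frequency: ω = 2π·9780 = 6.145e+04 rad/s.
Step 2 — Transfer function: H(jω) = 1/(1 + jωRC).
Step 3 — Denominator: 1 + jωRC = 1 + j·6.145e+04·10·6.37e-08 = 1 + j0.03914.
Step 4 — H = 0.9985 - j0.03908.
Step 5 — Magnitude: |H| = 0.9992 (-0.0 dB); phase: φ = -2.2°.

|H| = 0.9992 (-0.0 dB), φ = -2.2°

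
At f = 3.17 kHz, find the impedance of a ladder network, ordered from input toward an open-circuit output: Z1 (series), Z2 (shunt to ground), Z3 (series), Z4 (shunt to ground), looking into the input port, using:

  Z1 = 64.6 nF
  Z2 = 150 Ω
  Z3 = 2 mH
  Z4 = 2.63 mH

Step 1 — Angular frequency: ω = 2π·f = 2π·3170 = 1.992e+04 rad/s.
Step 2 — Component impedances:
  Z1: Z = 1/(jωC) = -j/(ω·C) = 0 - j777.2 Ω
  Z2: Z = R = 150 Ω
  Z3: Z = jωL = j·1.992e+04·0.002 = 0 + j39.84 Ω
  Z4: Z = jωL = j·1.992e+04·0.00263 = 0 + j52.38 Ω
Step 3 — Ladder network (open output): work backward from the far end, alternating series and parallel combinations. Z_in = 41.14 - j710.3 Ω = 711.5∠-86.7° Ω.

Z = 41.14 - j710.3 Ω = 711.5∠-86.7° Ω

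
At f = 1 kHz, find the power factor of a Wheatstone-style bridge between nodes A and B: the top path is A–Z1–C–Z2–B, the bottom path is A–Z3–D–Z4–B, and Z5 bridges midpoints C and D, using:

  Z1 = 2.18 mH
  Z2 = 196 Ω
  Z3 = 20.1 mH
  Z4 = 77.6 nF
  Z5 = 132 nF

Step 1 — Angular frequency: ω = 2π·f = 2π·1000 = 6283 rad/s.
Step 2 — Component impedances:
  Z1: Z = jωL = j·6283·0.00218 = 0 + j13.7 Ω
  Z2: Z = R = 196 Ω
  Z3: Z = jωL = j·6283·0.0201 = 0 + j126.3 Ω
  Z4: Z = 1/(jωC) = -j/(ω·C) = 0 - j2051 Ω
  Z5: Z = 1/(jωC) = -j/(ω·C) = 0 - j1206 Ω
Step 3 — Bridge requires nodal analysis (the Z5 bridge couples midpoints C and D, so the two paths cannot be reduced to a simple series/parallel combination). Setting node B to ground and injecting 1 A at node A, the 3-node admittance system at A, C, D solves to V_A = Z_AB = 197.1 - j6.413 Ω = 197.2∠-1.9° Ω.
Step 4 — Power factor: PF = cos(φ) = Re(Z)/|Z| = 197.1/197.2 = 0.9995.
Step 5 — Type: Im(Z) = -6.413 ⇒ leading (phase φ = -1.9°).

PF = 0.9995 (leading, φ = -1.9°)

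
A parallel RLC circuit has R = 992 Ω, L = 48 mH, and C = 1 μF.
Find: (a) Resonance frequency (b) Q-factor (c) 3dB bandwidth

Step 1 — Resonance: ω₀ = 1/√(LC) = 1/√(0.048·1e-06) = 4564 rad/s.
Step 2 — f₀ = ω₀/(2π) = 726.4 Hz.
Step 3 — Parallel Q: Q = R/(ω₀L) = 992/(4564·0.048) = 4.528.
Step 4 — Bandwidth: Δω = ω₀/Q = 1008 rad/s; BW = Δω/(2π) = 160.4 Hz.

(a) f₀ = 726.4 Hz  (b) Q = 4.528  (c) BW = 160.4 Hz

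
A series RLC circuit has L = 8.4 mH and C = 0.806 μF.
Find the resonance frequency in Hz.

Step 1 — Resonance condition Im(Z)=0 gives ω₀ = 1/√(LC).
Step 2 — ω₀ = 1/√(0.0084·8.06e-07) = 1.215e+04 rad/s.
Step 3 — f₀ = ω₀/(2π) = 1934 Hz.

f₀ = 1934 Hz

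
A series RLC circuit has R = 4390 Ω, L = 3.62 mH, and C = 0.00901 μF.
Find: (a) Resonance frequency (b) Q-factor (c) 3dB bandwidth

Step 1 — Resonance condition Im(Z)=0 gives ω₀ = 1/√(LC).
Step 2 — ω₀ = 1/√(0.00362·9.01e-09) = 1.751e+05 rad/s.
Step 3 — f₀ = ω₀/(2π) = 2.787e+04 Hz.
Step 4 — Series Q: Q = ω₀L/R = 1.751e+05·0.00362/4390 = 0.1444.
Step 5 — 3dB bandwidth: Δω = ω₀/Q = 1.213e+06 rad/s; BW = Δω/(2π) = 1.93e+05 Hz.

(a) f₀ = 2.787e+04 Hz  (b) Q = 0.1444  (c) BW = 1.93e+05 Hz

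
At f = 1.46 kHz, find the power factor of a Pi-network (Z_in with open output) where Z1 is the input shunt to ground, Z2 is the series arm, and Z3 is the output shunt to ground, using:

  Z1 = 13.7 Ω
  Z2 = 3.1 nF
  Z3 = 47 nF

Step 1 — Angular frequency: ω = 2π·f = 2π·1460 = 9173 rad/s.
Step 2 — Component impedances:
  Z1: Z = R = 13.7 Ω
  Z2: Z = 1/(jωC) = -j/(ω·C) = 0 - j3.516e+04 Ω
  Z3: Z = 1/(jωC) = -j/(ω·C) = 0 - j2319 Ω
Step 3 — With open output, the series arm Z2 and the output shunt Z3 appear in series to ground: Z2 + Z3 = 0 - j3.748e+04 Ω.
Step 4 — Parallel with input shunt Z1: Z_in = Z1 || (Z2 + Z3) = 13.7 - j0.005007 Ω = 13.7∠-0.0° Ω.
Step 5 — Power factor: PF = cos(φ) = Re(Z)/|Z| = 13.7/13.7 = 1.
Step 6 — Type: Im(Z) = -0.005007 ⇒ leading (phase φ = -0.0°).

PF = 1 (leading, φ = -0.0°)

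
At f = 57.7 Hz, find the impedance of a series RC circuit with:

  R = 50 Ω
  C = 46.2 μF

Step 1 — Angular frequency: ω = 2π·f = 2π·57.7 = 362.5 rad/s.
Step 2 — Component impedances:
  R: Z = R = 50 Ω
  C: Z = 1/(jωC) = -j/(ω·C) = 0 - j59.7 Ω
Step 3 — Series combination: Z_total = R + C = 50 - j59.7 Ω = 77.88∠-50.1° Ω.

Z = 50 - j59.7 Ω = 77.88∠-50.1° Ω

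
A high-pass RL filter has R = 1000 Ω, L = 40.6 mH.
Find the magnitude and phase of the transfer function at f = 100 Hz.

Step 1 — Angular frequency: ω = 2π·100 = 628.3 rad/s.
Step 2 — Transfer function: H(jω) = jωL/(R + jωL).
Step 3 — Numerator jωL = j·25.51; denominator R + jωL = 1000 + j25.51.
Step 4 — H = 0.0006503 + j0.02549.
Step 5 — Magnitude: |H| = 0.0255 (-31.9 dB); phase: φ = 88.5°.

|H| = 0.0255 (-31.9 dB), φ = 88.5°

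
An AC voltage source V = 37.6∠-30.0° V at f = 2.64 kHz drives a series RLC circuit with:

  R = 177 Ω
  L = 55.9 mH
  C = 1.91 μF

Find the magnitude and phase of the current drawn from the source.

Step 1 — Angular frequency: ω = 2π·f = 2π·2640 = 1.659e+04 rad/s.
Step 2 — Component impedances:
  R: Z = R = 177 Ω
  L: Z = jωL = j·1.659e+04·0.0559 = 0 + j927.2 Ω
  C: Z = 1/(jωC) = -j/(ω·C) = 0 - j31.56 Ω
Step 3 — Series combination: Z_total = R + L + C = 177 + j895.7 Ω = 913∠78.8° Ω.
Step 4 — Source phasor: V = 37.6∠-30.0° V = 32.56 - j18.8 V.
Step 5 — Ohm's law: I = V / Z_total = (32.56 - j18.8) / (177 + j895.7) = -0.01329 - j0.03898 A.
Step 6 — Convert to polar: |I| = 0.04118 A, ∠I = -108.8°.

I = 0.04118∠-108.8° A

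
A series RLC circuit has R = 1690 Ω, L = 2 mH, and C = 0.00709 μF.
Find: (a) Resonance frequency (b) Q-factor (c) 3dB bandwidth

Step 1 — Resonance condition Im(Z)=0 gives ω₀ = 1/√(LC).
Step 2 — ω₀ = 1/√(0.002·7.09e-09) = 2.656e+05 rad/s.
Step 3 — f₀ = ω₀/(2π) = 4.227e+04 Hz.
Step 4 — Series Q: Q = ω₀L/R = 2.656e+05·0.002/1690 = 0.3143.
Step 5 — 3dB bandwidth: Δω = ω₀/Q = 8.45e+05 rad/s; BW = Δω/(2π) = 1.345e+05 Hz.

(a) f₀ = 4.227e+04 Hz  (b) Q = 0.3143  (c) BW = 1.345e+05 Hz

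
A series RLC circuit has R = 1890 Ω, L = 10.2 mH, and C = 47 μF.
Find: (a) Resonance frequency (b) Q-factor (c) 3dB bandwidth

Step 1 — Resonance: ω₀ = 1/√(LC) = 1/√(0.0102·4.7e-05) = 1444 rad/s.
Step 2 — f₀ = ω₀/(2π) = 229.9 Hz.
Step 3 — Series Q: Q = ω₀L/R = 1444·0.0102/1890 = 0.007795.
Step 4 — Bandwidth: Δω = ω₀/Q = 1.853e+05 rad/s; BW = Δω/(2π) = 2.949e+04 Hz.

(a) f₀ = 229.9 Hz  (b) Q = 0.007795  (c) BW = 2.949e+04 Hz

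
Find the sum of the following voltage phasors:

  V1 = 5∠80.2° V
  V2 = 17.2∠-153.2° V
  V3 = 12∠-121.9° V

Step 1 — Convert each phasor to rectangular form:
  V1 = 5·(cos(80.2°) + j·sin(80.2°)) = 0.851 + j4.927 V
  V2 = 17.2·(cos(-153.2°) + j·sin(-153.2°)) = -15.35 - j7.755 V
  V3 = 12·(cos(-121.9°) + j·sin(-121.9°)) = -6.341 - j10.19 V
Step 2 — Sum components: V_total = -20.84 - j13.02 V.
Step 3 — Convert to polar: |V_total| = 24.57 V, ∠V_total = -148.0°.

V_total = 24.57∠-148.0° V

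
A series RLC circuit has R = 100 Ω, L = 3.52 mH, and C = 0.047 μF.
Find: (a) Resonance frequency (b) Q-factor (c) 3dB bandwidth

Step 1 — Resonance: ω₀ = 1/√(LC) = 1/√(0.00352·4.7e-08) = 7.775e+04 rad/s.
Step 2 — f₀ = ω₀/(2π) = 1.237e+04 Hz.
Step 3 — Series Q: Q = ω₀L/R = 7.775e+04·0.00352/100 = 2.737.
Step 4 — Bandwidth: Δω = ω₀/Q = 2.841e+04 rad/s; BW = Δω/(2π) = 4521 Hz.

(a) f₀ = 1.237e+04 Hz  (b) Q = 2.737  (c) BW = 4521 Hz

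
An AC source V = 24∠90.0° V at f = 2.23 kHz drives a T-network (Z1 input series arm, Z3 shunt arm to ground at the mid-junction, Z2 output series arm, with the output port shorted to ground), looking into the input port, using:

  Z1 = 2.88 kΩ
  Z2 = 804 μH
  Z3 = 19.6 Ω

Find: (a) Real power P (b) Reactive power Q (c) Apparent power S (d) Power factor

Step 1 — Angular frequency: ω = 2π·f = 2π·2230 = 1.401e+04 rad/s.
Step 2 — Component impedances:
  Z1: Z = R = 2880 Ω
  Z2: Z = jωL = j·1.401e+04·0.000804 = 0 + j11.27 Ω
  Z3: Z = R = 19.6 Ω
Step 3 — With the output port shorted to ground, the output series arm Z2 runs from the junction to ground; the shunt arm Z3 also runs from the junction to ground. They appear in parallel: Z3 || Z2 = 4.867 + j8.468 Ω.
Step 4 — Series with input arm Z1: Z_in = Z1 + (Z3 || Z2) = 2885 + j8.468 Ω = 2885∠0.2° Ω.
Step 5 — Source phasor: V = 24∠90.0° V = 0 + j24 V.
Step 6 — Current: I = V / Z = 2.442e-05 + j0.008319 A = 0.008319∠89.8° A.
Step 7 — Complex power: S = V·I* = 0.1997 + j0.0005861 VA.
Step 8 — Real power: P = Re(S) = 0.1997 W.
Step 9 — Reactive power: Q = Im(S) = 0.0005861 VAR.
Step 10 — Apparent power: |S| = 0.1997 VA.
Step 11 — Power factor: PF = P/|S| = 1 (lagging).

(a) P = 0.1997 W  (b) Q = 0.0005861 VAR  (c) S = 0.1997 VA  (d) PF = 1 (lagging)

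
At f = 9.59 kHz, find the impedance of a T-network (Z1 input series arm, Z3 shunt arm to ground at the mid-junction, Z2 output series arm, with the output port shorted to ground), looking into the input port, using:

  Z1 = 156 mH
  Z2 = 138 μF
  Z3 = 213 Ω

Step 1 — Angular frequency: ω = 2π·f = 2π·9590 = 6.026e+04 rad/s.
Step 2 — Component impedances:
  Z1: Z = jωL = j·6.026e+04·0.156 = 0 + j9400 Ω
  Z2: Z = 1/(jωC) = -j/(ω·C) = 0 - j0.1203 Ω
  Z3: Z = R = 213 Ω
Step 3 — With the output port shorted to ground, the output series arm Z2 runs from the junction to ground; the shunt arm Z3 also runs from the junction to ground. They appear in parallel: Z3 || Z2 = 6.79e-05 - j0.1203 Ω.
Step 4 — Series with input arm Z1: Z_in = Z1 + (Z3 || Z2) = 6.79e-05 + j9400 Ω = 9400∠90.0° Ω.

Z = 6.79e-05 + j9400 Ω = 9400∠90.0° Ω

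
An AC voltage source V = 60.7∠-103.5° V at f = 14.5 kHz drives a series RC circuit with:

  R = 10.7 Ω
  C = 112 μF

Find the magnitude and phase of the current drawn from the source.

Step 1 — Angular frequency: ω = 2π·f = 2π·1.45e+04 = 9.111e+04 rad/s.
Step 2 — Component impedances:
  R: Z = R = 10.7 Ω
  C: Z = 1/(jωC) = -j/(ω·C) = 0 - j0.098 Ω
Step 3 — Series combination: Z_total = R + C = 10.7 - j0.098 Ω = 10.7∠-0.5° Ω.
Step 4 — Source phasor: V = 60.7∠-103.5° V = -14.17 - j59.02 V.
Step 5 — Ohm's law: I = V / Z_total = (-14.17 - j59.02) / (10.7 - j0.098) = -1.274 - j5.528 A.
Step 6 — Convert to polar: |I| = 5.673 A, ∠I = -103.0°.

I = 5.673∠-103.0° A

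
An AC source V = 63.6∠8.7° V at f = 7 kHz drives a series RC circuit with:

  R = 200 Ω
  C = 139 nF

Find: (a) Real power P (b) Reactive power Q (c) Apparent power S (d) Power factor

Step 1 — Angular frequency: ω = 2π·f = 2π·7000 = 4.398e+04 rad/s.
Step 2 — Component impedances:
  R: Z = R = 200 Ω
  C: Z = 1/(jωC) = -j/(ω·C) = 0 - j163.6 Ω
Step 3 — Series combination: Z_total = R + C = 200 - j163.6 Ω = 258.4∠-39.3° Ω.
Step 4 — Source phasor: V = 63.6∠8.7° V = 62.87 + j9.62 V.
Step 5 — Current: I = V / Z = 0.1648 + j0.1829 A = 0.2462∠48.0° A.
Step 6 — Complex power: S = V·I* = 12.12 - j9.911 VA.
Step 7 — Real power: P = Re(S) = 12.12 W.
Step 8 — Reactive power: Q = Im(S) = -9.911 VAR.
Step 9 — Apparent power: |S| = 15.66 VA.
Step 10 — Power factor: PF = P/|S| = 0.7741 (leading).

(a) P = 12.12 W  (b) Q = -9.911 VAR  (c) S = 15.66 VA  (d) PF = 0.7741 (leading)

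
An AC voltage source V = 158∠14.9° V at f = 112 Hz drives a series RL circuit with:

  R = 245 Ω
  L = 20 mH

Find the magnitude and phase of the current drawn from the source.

Step 1 — Angular frequency: ω = 2π·f = 2π·112 = 703.7 rad/s.
Step 2 — Component impedances:
  R: Z = R = 245 Ω
  L: Z = jωL = j·703.7·0.02 = 0 + j14.07 Ω
Step 3 — Series combination: Z_total = R + L = 245 + j14.07 Ω = 245.4∠3.3° Ω.
Step 4 — Source phasor: V = 158∠14.9° V = 152.7 + j40.63 V.
Step 5 — Ohm's law: I = V / Z_total = (152.7 + j40.63) / (245 + j14.07) = 0.6307 + j0.1296 A.
Step 6 — Convert to polar: |I| = 0.6438 A, ∠I = 11.6°.

I = 0.6438∠11.6° A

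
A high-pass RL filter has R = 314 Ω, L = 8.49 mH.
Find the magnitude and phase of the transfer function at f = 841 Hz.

Step 1 — Angular frequency: ω = 2π·841 = 5284 rad/s.
Step 2 — Transfer function: H(jω) = jωL/(R + jωL).
Step 3 — Numerator jωL = j·44.86; denominator R + jωL = 314 + j44.86.
Step 4 — H = 0.02 + j0.14.
Step 5 — Magnitude: |H| = 0.1414 (-17.0 dB); phase: φ = 81.9°.

|H| = 0.1414 (-17.0 dB), φ = 81.9°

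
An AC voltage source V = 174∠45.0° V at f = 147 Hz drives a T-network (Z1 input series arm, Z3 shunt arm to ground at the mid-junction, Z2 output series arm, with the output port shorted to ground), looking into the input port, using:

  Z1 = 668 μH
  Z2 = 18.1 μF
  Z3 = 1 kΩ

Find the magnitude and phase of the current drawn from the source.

Step 1 — Angular frequency: ω = 2π·f = 2π·147 = 923.6 rad/s.
Step 2 — Component impedances:
  Z1: Z = jωL = j·923.6·0.000668 = 0 + j0.617 Ω
  Z2: Z = 1/(jωC) = -j/(ω·C) = 0 - j59.82 Ω
  Z3: Z = R = 1000 Ω
Step 3 — With the output port shorted to ground, the output series arm Z2 runs from the junction to ground; the shunt arm Z3 also runs from the junction to ground. They appear in parallel: Z3 || Z2 = 3.565 - j59.6 Ω.
Step 4 — Series with input arm Z1: Z_in = Z1 + (Z3 || Z2) = 3.565 - j58.99 Ω = 59.09∠-86.5° Ω.
Step 5 — Source phasor: V = 174∠45.0° V = 123 + j123 V.
Step 6 — Ohm's law: I = V / Z_total = (123 + j123) / (3.565 - j58.99) = -1.953 + j2.204 A.
Step 7 — Convert to polar: |I| = 2.944 A, ∠I = 131.5°.

I = 2.944∠131.5° A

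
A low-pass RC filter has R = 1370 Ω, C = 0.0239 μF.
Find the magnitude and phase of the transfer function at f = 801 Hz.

Step 1 — Angular frequency: ω = 2π·801 = 5033 rad/s.
Step 2 — Transfer function: H(jω) = 1/(1 + jωRC).
Step 3 — Denominator: 1 + jωRC = 1 + j·5033·1370·2.39e-08 = 1 + j0.1648.
Step 4 — H = 0.9736 - j0.1604.
Step 5 — Magnitude: |H| = 0.9867 (-0.1 dB); phase: φ = -9.4°.

|H| = 0.9867 (-0.1 dB), φ = -9.4°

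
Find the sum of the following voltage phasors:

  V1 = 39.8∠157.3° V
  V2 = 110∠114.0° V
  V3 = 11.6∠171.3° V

Step 1 — Convert each phasor to rectangular form:
  V1 = 39.8·(cos(157.3°) + j·sin(157.3°)) = -36.72 + j15.36 V
  V2 = 110·(cos(114.0°) + j·sin(114.0°)) = -44.74 + j100.5 V
  V3 = 11.6·(cos(171.3°) + j·sin(171.3°)) = -11.47 + j1.755 V
Step 2 — Sum components: V_total = -92.92 + j117.6 V.
Step 3 — Convert to polar: |V_total| = 149.9 V, ∠V_total = 128.3°.

V_total = 149.9∠128.3° V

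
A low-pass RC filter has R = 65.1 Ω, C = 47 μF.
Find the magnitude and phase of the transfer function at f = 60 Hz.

Step 1 — Angular frequency: ω = 2π·60 = 377 rad/s.
Step 2 — Transfer function: H(jω) = 1/(1 + jωRC).
Step 3 — Denominator: 1 + jωRC = 1 + j·377·65.1·4.7e-05 = 1 + j1.153.
Step 4 — H = 0.4291 - j0.4949.
Step 5 — Magnitude: |H| = 0.655 (-3.7 dB); phase: φ = -49.1°.

|H| = 0.655 (-3.7 dB), φ = -49.1°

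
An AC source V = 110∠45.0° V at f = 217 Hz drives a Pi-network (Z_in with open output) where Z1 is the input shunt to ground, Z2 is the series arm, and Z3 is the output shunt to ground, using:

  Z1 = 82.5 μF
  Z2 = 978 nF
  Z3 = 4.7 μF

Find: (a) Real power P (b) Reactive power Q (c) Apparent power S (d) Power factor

Step 1 — Angular frequency: ω = 2π·f = 2π·217 = 1363 rad/s.
Step 2 — Component impedances:
  Z1: Z = 1/(jωC) = -j/(ω·C) = 0 - j8.89 Ω
  Z2: Z = 1/(jωC) = -j/(ω·C) = 0 - j749.9 Ω
  Z3: Z = 1/(jωC) = -j/(ω·C) = 0 - j156 Ω
Step 3 — With open output, the series arm Z2 and the output shunt Z3 appear in series to ground: Z2 + Z3 = 0 - j906 Ω.
Step 4 — Parallel with input shunt Z1: Z_in = Z1 || (Z2 + Z3) = 0 - j8.804 Ω = 8.804∠-90.0° Ω.
Step 5 — Source phasor: V = 110∠45.0° V = 77.78 + j77.78 V.
Step 6 — Current: I = V / Z = -8.835 + j8.835 A = 12.49∠135.0° A.
Step 7 — Complex power: S = V·I* = 0 - j1374 VA.
Step 8 — Real power: P = Re(S) = 0 W.
Step 9 — Reactive power: Q = Im(S) = -1374 VAR.
Step 10 — Apparent power: |S| = 1374 VA.
Step 11 — Power factor: PF = P/|S| = 0 (leading).

(a) P = 0 W  (b) Q = -1374 VAR  (c) S = 1374 VA  (d) PF = 0 (leading)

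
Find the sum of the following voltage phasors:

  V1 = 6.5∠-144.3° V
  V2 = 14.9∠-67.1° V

Step 1 — Convert each phasor to rectangular form:
  V1 = 6.5·(cos(-144.3°) + j·sin(-144.3°)) = -5.279 - j3.793 V
  V2 = 14.9·(cos(-67.1°) + j·sin(-67.1°)) = 5.798 - j13.73 V
Step 2 — Sum components: V_total = 0.5194 - j17.52 V.
Step 3 — Convert to polar: |V_total| = 17.53 V, ∠V_total = -88.3°.

V_total = 17.53∠-88.3° V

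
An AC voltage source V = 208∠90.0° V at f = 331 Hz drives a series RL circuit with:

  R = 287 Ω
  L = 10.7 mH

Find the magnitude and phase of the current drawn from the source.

Step 1 — Angular frequency: ω = 2π·f = 2π·331 = 2080 rad/s.
Step 2 — Component impedances:
  R: Z = R = 287 Ω
  L: Z = jωL = j·2080·0.0107 = 0 + j22.25 Ω
Step 3 — Series combination: Z_total = R + L = 287 + j22.25 Ω = 287.9∠4.4° Ω.
Step 4 — Source phasor: V = 208∠90.0° V = 0 + j208 V.
Step 5 — Ohm's law: I = V / Z_total = (0 + j208) / (287 + j22.25) = 0.05586 + j0.7204 A.
Step 6 — Convert to polar: |I| = 0.7226 A, ∠I = 85.6°.

I = 0.7226∠85.6° A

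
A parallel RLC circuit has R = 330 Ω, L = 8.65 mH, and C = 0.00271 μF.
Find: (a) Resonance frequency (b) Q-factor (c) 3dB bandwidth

Step 1 — Resonance: ω₀ = 1/√(LC) = 1/√(0.00865·2.71e-09) = 2.065e+05 rad/s.
Step 2 — f₀ = ω₀/(2π) = 3.287e+04 Hz.
Step 3 — Parallel Q: Q = R/(ω₀L) = 330/(2.065e+05·0.00865) = 0.1847.
Step 4 — Bandwidth: Δω = ω₀/Q = 1.118e+06 rad/s; BW = Δω/(2π) = 1.78e+05 Hz.

(a) f₀ = 3.287e+04 Hz  (b) Q = 0.1847  (c) BW = 1.78e+05 Hz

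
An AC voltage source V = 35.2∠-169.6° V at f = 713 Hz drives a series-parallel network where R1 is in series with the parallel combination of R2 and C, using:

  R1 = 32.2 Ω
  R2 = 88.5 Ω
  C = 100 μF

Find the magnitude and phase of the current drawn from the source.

Step 1 — Angular frequency: ω = 2π·f = 2π·713 = 4480 rad/s.
Step 2 — Component impedances:
  R1: Z = R = 32.2 Ω
  R2: Z = R = 88.5 Ω
  C: Z = 1/(jωC) = -j/(ω·C) = 0 - j2.232 Ω
Step 3 — Parallel branch: R2 || C = 1/(1/R2 + 1/C) = 0.05627 - j2.231 Ω.
Step 4 — Series with R1: Z_total = R1 + (R2 || C) = 32.26 - j2.231 Ω = 32.33∠-4.0° Ω.
Step 5 — Source phasor: V = 35.2∠-169.6° V = -34.62 - j6.354 V.
Step 6 — Ohm's law: I = V / Z_total = (-34.62 - j6.354) / (32.26 - j2.231) = -1.055 - j0.2699 A.
Step 7 — Convert to polar: |I| = 1.089 A, ∠I = -165.6°.

I = 1.089∠-165.6° A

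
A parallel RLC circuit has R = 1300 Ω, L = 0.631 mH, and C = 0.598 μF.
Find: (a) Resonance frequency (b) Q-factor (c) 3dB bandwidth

Step 1 — Resonance: ω₀ = 1/√(LC) = 1/√(0.000631·5.98e-07) = 5.148e+04 rad/s.
Step 2 — f₀ = ω₀/(2π) = 8193 Hz.
Step 3 — Parallel Q: Q = R/(ω₀L) = 1300/(5.148e+04·0.000631) = 40.02.
Step 4 — Bandwidth: Δω = ω₀/Q = 1286 rad/s; BW = Δω/(2π) = 204.7 Hz.

(a) f₀ = 8193 Hz  (b) Q = 40.02  (c) BW = 204.7 Hz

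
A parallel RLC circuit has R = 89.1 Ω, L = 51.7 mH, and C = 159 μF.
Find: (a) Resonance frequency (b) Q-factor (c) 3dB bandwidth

Step 1 — Resonance: ω₀ = 1/√(LC) = 1/√(0.0517·0.000159) = 348.8 rad/s.
Step 2 — f₀ = ω₀/(2π) = 55.51 Hz.
Step 3 — Parallel Q: Q = R/(ω₀L) = 89.1/(348.8·0.0517) = 4.941.
Step 4 — Bandwidth: Δω = ω₀/Q = 70.59 rad/s; BW = Δω/(2π) = 11.23 Hz.

(a) f₀ = 55.51 Hz  (b) Q = 4.941  (c) BW = 11.23 Hz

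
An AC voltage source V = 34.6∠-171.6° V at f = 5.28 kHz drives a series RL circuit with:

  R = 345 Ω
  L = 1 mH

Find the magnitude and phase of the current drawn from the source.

Step 1 — Angular frequency: ω = 2π·f = 2π·5280 = 3.318e+04 rad/s.
Step 2 — Component impedances:
  R: Z = R = 345 Ω
  L: Z = jωL = j·3.318e+04·0.001 = 0 + j33.18 Ω
Step 3 — Series combination: Z_total = R + L = 345 + j33.18 Ω = 346.6∠5.5° Ω.
Step 4 — Source phasor: V = 34.6∠-171.6° V = -34.23 - j5.054 V.
Step 5 — Ohm's law: I = V / Z_total = (-34.23 - j5.054) / (345 + j33.18) = -0.0997 - j0.005063 A.
Step 6 — Convert to polar: |I| = 0.09983 A, ∠I = -177.1°.

I = 0.09983∠-177.1° A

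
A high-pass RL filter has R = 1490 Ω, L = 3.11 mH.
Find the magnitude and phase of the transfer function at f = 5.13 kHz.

Step 1 — Angular frequency: ω = 2π·5130 = 3.223e+04 rad/s.
Step 2 — Transfer function: H(jω) = jωL/(R + jωL).
Step 3 — Numerator jωL = j·100.2; denominator R + jωL = 1490 + j100.2.
Step 4 — H = 0.004506 + j0.06697.
Step 5 — Magnitude: |H| = 0.06713 (-23.5 dB); phase: φ = 86.2°.

|H| = 0.06713 (-23.5 dB), φ = 86.2°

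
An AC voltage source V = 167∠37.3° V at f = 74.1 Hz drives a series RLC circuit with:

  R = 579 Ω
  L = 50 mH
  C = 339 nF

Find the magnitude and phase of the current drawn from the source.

Step 1 — Angular frequency: ω = 2π·f = 2π·74.1 = 465.6 rad/s.
Step 2 — Component impedances:
  R: Z = R = 579 Ω
  L: Z = jωL = j·465.6·0.05 = 0 + j23.28 Ω
  C: Z = 1/(jωC) = -j/(ω·C) = 0 - j6336 Ω
Step 3 — Series combination: Z_total = R + L + C = 579 - j6313 Ω = 6339∠-84.8° Ω.
Step 4 — Source phasor: V = 167∠37.3° V = 132.8 + j101.2 V.
Step 5 — Ohm's law: I = V / Z_total = (132.8 + j101.2) / (579 - j6313) = -0.01398 + j0.02233 A.
Step 6 — Convert to polar: |I| = 0.02634 A, ∠I = 122.1°.

I = 0.02634∠122.1° A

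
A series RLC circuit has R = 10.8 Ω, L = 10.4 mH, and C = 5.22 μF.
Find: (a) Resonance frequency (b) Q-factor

Step 1 — Resonance condition Im(Z)=0 gives ω₀ = 1/√(LC).
Step 2 — ω₀ = 1/√(0.0104·5.22e-06) = 4292 rad/s.
Step 3 — f₀ = ω₀/(2π) = 683.1 Hz.
Step 4 — Series Q: Q = ω₀L/R = 4292·0.0104/10.8 = 4.133.

(a) f₀ = 683.1 Hz  (b) Q = 4.133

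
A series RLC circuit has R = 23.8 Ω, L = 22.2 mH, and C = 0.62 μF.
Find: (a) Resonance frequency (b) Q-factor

Step 1 — Resonance condition Im(Z)=0 gives ω₀ = 1/√(LC).
Step 2 — ω₀ = 1/√(0.0222·6.2e-07) = 8524 rad/s.
Step 3 — f₀ = ω₀/(2π) = 1357 Hz.
Step 4 — Series Q: Q = ω₀L/R = 8524·0.0222/23.8 = 7.951.

(a) f₀ = 1357 Hz  (b) Q = 7.951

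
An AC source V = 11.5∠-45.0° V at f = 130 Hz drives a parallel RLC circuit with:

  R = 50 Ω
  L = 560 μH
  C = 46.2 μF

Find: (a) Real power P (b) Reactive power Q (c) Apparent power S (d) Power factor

Step 1 — Angular frequency: ω = 2π·f = 2π·130 = 816.8 rad/s.
Step 2 — Component impedances:
  R: Z = R = 50 Ω
  L: Z = jωL = j·816.8·0.00056 = 0 + j0.4574 Ω
  C: Z = 1/(jωC) = -j/(ω·C) = 0 - j26.5 Ω
Step 3 — Parallel combination: 1/Z_total = 1/R + 1/L + 1/C; Z_total = 0.004333 + j0.4654 Ω = 0.4654∠89.5° Ω.
Step 4 — Source phasor: V = 11.5∠-45.0° V = 8.132 - j8.132 V.
Step 5 — Current: I = V / Z = -17.31 - j17.63 A = 24.71∠-134.5° A.
Step 6 — Complex power: S = V·I* = 2.645 + j284.1 VA.
Step 7 — Real power: P = Re(S) = 2.645 W.
Step 8 — Reactive power: Q = Im(S) = 284.1 VAR.
Step 9 — Apparent power: |S| = 284.1 VA.
Step 10 — Power factor: PF = P/|S| = 0.009309 (lagging).

(a) P = 2.645 W  (b) Q = 284.1 VAR  (c) S = 284.1 VA  (d) PF = 0.009309 (lagging)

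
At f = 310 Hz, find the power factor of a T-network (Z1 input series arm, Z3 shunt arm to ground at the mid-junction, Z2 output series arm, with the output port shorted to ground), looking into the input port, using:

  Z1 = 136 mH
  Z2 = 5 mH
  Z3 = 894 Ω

Step 1 — Angular frequency: ω = 2π·f = 2π·310 = 1948 rad/s.
Step 2 — Component impedances:
  Z1: Z = jωL = j·1948·0.136 = 0 + j264.9 Ω
  Z2: Z = jωL = j·1948·0.005 = 0 + j9.739 Ω
  Z3: Z = R = 894 Ω
Step 3 — With the output port shorted to ground, the output series arm Z2 runs from the junction to ground; the shunt arm Z3 also runs from the junction to ground. They appear in parallel: Z3 || Z2 = 0.1061 + j9.738 Ω.
Step 4 — Series with input arm Z1: Z_in = Z1 + (Z3 || Z2) = 0.1061 + j274.6 Ω = 274.6∠90.0° Ω.
Step 5 — Power factor: PF = cos(φ) = Re(Z)/|Z| = 0.10608/274.64 = 0.0003863.
Step 6 — Type: Im(Z) = 274.6 ⇒ lagging (phase φ = 90.0°).

PF = 0.0003863 (lagging, φ = 90.0°)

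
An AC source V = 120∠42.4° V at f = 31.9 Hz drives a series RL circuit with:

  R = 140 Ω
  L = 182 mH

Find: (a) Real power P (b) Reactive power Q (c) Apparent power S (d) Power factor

Step 1 — Angular frequency: ω = 2π·f = 2π·31.9 = 200.4 rad/s.
Step 2 — Component impedances:
  R: Z = R = 140 Ω
  L: Z = jωL = j·200.4·0.182 = 0 + j36.48 Ω
Step 3 — Series combination: Z_total = R + L = 140 + j36.48 Ω = 144.7∠14.6° Ω.
Step 4 — Source phasor: V = 120∠42.4° V = 88.61 + j80.92 V.
Step 5 — Current: I = V / Z = 0.7337 + j0.3868 A = 0.8294∠27.8° A.
Step 6 — Complex power: S = V·I* = 96.32 + j25.1 VA.
Step 7 — Real power: P = Re(S) = 96.32 W.
Step 8 — Reactive power: Q = Im(S) = 25.1 VAR.
Step 9 — Apparent power: |S| = 99.53 VA.
Step 10 — Power factor: PF = P/|S| = 0.9677 (lagging).

(a) P = 96.32 W  (b) Q = 25.1 VAR  (c) S = 99.53 VA  (d) PF = 0.9677 (lagging)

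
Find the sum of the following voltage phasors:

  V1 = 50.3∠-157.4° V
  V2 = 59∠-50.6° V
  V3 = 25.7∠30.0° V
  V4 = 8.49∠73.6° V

Step 1 — Convert each phasor to rectangular form:
  V1 = 50.3·(cos(-157.4°) + j·sin(-157.4°)) = -46.44 - j19.33 V
  V2 = 59·(cos(-50.6°) + j·sin(-50.6°)) = 37.45 - j45.59 V
  V3 = 25.7·(cos(30.0°) + j·sin(30.0°)) = 22.26 + j12.85 V
  V4 = 8.49·(cos(73.6°) + j·sin(73.6°)) = 2.397 + j8.145 V
Step 2 — Sum components: V_total = 15.67 - j43.93 V.
Step 3 — Convert to polar: |V_total| = 46.64 V, ∠V_total = -70.4°.

V_total = 46.64∠-70.4° V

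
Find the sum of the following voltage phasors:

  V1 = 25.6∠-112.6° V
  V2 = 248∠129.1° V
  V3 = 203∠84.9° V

Step 1 — Convert each phasor to rectangular form:
  V1 = 25.6·(cos(-112.6°) + j·sin(-112.6°)) = -9.838 - j23.63 V
  V2 = 248·(cos(129.1°) + j·sin(129.1°)) = -156.4 + j192.5 V
  V3 = 203·(cos(84.9°) + j·sin(84.9°)) = 18.05 + j202.2 V
Step 2 — Sum components: V_total = -148.2 + j371 V.
Step 3 — Convert to polar: |V_total| = 399.5 V, ∠V_total = 111.8°.

V_total = 399.5∠111.8° V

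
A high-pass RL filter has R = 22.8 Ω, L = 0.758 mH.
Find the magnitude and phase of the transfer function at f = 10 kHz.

Step 1 — Angular frequency: ω = 2π·1e+04 = 6.283e+04 rad/s.
Step 2 — Transfer function: H(jω) = jωL/(R + jωL).
Step 3 — Numerator jωL = j·47.63; denominator R + jωL = 22.8 + j47.63.
Step 4 — H = 0.8136 + j0.3895.
Step 5 — Magnitude: |H| = 0.902 (-0.9 dB); phase: φ = 25.6°.

|H| = 0.902 (-0.9 dB), φ = 25.6°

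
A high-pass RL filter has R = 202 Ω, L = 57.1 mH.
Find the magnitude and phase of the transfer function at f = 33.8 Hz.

Step 1 — Angular frequency: ω = 2π·33.8 = 212.4 rad/s.
Step 2 — Transfer function: H(jω) = jωL/(R + jωL).
Step 3 — Numerator jωL = j·12.13; denominator R + jωL = 202 + j12.13.
Step 4 — H = 0.003591 + j0.05982.
Step 5 — Magnitude: |H| = 0.05992 (-24.4 dB); phase: φ = 86.6°.

|H| = 0.05992 (-24.4 dB), φ = 86.6°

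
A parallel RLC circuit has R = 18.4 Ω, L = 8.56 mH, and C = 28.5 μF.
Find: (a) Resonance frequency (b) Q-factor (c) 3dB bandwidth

Step 1 — Resonance: ω₀ = 1/√(LC) = 1/√(0.00856·2.85e-05) = 2025 rad/s.
Step 2 — f₀ = ω₀/(2π) = 322.2 Hz.
Step 3 — Parallel Q: Q = R/(ω₀L) = 18.4/(2025·0.00856) = 1.062.
Step 4 — Bandwidth: Δω = ω₀/Q = 1907 rad/s; BW = Δω/(2π) = 303.5 Hz.

(a) f₀ = 322.2 Hz  (b) Q = 1.062  (c) BW = 303.5 Hz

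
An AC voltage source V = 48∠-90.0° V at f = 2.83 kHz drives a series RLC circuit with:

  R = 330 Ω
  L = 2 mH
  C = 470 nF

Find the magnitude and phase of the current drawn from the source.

Step 1 — Angular frequency: ω = 2π·f = 2π·2830 = 1.778e+04 rad/s.
Step 2 — Component impedances:
  R: Z = R = 330 Ω
  L: Z = jωL = j·1.778e+04·0.002 = 0 + j35.56 Ω
  C: Z = 1/(jωC) = -j/(ω·C) = 0 - j119.7 Ω
Step 3 — Series combination: Z_total = R + L + C = 330 - j84.09 Ω = 340.5∠-14.3° Ω.
Step 4 — Source phasor: V = 48∠-90.0° V = 0 - j48 V.
Step 5 — Ohm's law: I = V / Z_total = (0 - j48) / (330 - j84.09) = 0.03481 - j0.1366 A.
Step 6 — Convert to polar: |I| = 0.141 A, ∠I = -75.7°.

I = 0.141∠-75.7° A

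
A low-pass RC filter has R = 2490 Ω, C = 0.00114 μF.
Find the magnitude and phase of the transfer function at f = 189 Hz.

Step 1 — Angular frequency: ω = 2π·189 = 1188 rad/s.
Step 2 — Transfer function: H(jω) = 1/(1 + jωRC).
Step 3 — Denominator: 1 + jωRC = 1 + j·1188·2490·1.14e-09 = 1 + j0.003371.
Step 4 — H = 1 - j0.003371.
Step 5 — Magnitude: |H| = 1 (-0.0 dB); phase: φ = -0.2°.

|H| = 1 (-0.0 dB), φ = -0.2°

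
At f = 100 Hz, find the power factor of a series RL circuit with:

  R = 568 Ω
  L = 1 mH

Step 1 — Angular frequency: ω = 2π·f = 2π·100 = 628.3 rad/s.
Step 2 — Component impedances:
  R: Z = R = 568 Ω
  L: Z = jωL = j·628.3·0.001 = 0 + j0.6283 Ω
Step 3 — Series combination: Z_total = R + L = 568 + j0.6283 Ω = 568∠0.1° Ω.
Step 4 — Power factor: PF = cos(φ) = Re(Z)/|Z| = 568/568 = 1.
Step 5 — Type: Im(Z) = 0.6283 ⇒ lagging (phase φ = 0.1°).

PF = 1 (lagging, φ = 0.1°)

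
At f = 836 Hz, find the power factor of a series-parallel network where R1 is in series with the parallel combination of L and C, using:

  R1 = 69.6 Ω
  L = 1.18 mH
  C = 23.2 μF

Step 1 — Angular frequency: ω = 2π·f = 2π·836 = 5253 rad/s.
Step 2 — Component impedances:
  R1: Z = R = 69.6 Ω
  L: Z = jωL = j·5253·0.00118 = 0 + j6.198 Ω
  C: Z = 1/(jωC) = -j/(ω·C) = 0 - j8.206 Ω
Step 3 — Parallel branch: L || C = 1/(1/L + 1/C) = 0 + j25.33 Ω.
Step 4 — Series with R1: Z_total = R1 + (L || C) = 69.6 + j25.33 Ω = 74.07∠20.0° Ω.
Step 5 — Power factor: PF = cos(φ) = Re(Z)/|Z| = 69.6/74.07 = 0.9397.
Step 6 — Type: Im(Z) = 25.33 ⇒ lagging (phase φ = 20.0°).

PF = 0.9397 (lagging, φ = 20.0°)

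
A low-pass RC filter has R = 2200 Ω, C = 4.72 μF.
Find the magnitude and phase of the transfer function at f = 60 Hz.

Step 1 — Angular frequency: ω = 2π·60 = 377 rad/s.
Step 2 — Transfer function: H(jω) = 1/(1 + jωRC).
Step 3 — Denominator: 1 + jωRC = 1 + j·377·2200·4.72e-06 = 1 + j3.915.
Step 4 — H = 0.06126 - j0.2398.
Step 5 — Magnitude: |H| = 0.2475 (-12.1 dB); phase: φ = -75.7°.

|H| = 0.2475 (-12.1 dB), φ = -75.7°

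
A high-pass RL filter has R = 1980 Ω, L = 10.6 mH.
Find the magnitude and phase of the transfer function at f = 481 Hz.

Step 1 — Angular frequency: ω = 2π·481 = 3022 rad/s.
Step 2 — Transfer function: H(jω) = jωL/(R + jωL).
Step 3 — Numerator jωL = j·32.04; denominator R + jωL = 1980 + j32.04.
Step 4 — H = 0.0002617 + j0.01618.
Step 5 — Magnitude: |H| = 0.01618 (-35.8 dB); phase: φ = 89.1°.

|H| = 0.01618 (-35.8 dB), φ = 89.1°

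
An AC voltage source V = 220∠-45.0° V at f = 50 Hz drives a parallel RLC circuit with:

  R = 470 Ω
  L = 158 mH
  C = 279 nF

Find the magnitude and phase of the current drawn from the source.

Step 1 — Angular frequency: ω = 2π·f = 2π·50 = 314.2 rad/s.
Step 2 — Component impedances:
  R: Z = R = 470 Ω
  L: Z = jωL = j·314.2·0.158 = 0 + j49.64 Ω
  C: Z = 1/(jωC) = -j/(ω·C) = 0 - j1.141e+04 Ω
Step 3 — Parallel combination: 1/Z_total = 1/R + 1/L + 1/C; Z_total = 5.229 + j49.3 Ω = 49.58∠83.9° Ω.
Step 4 — Source phasor: V = 220∠-45.0° V = 155.6 - j155.6 V.
Step 5 — Ohm's law: I = V / Z_total = (155.6 - j155.6) / (5.229 + j49.3) = -2.789 - j3.451 A.
Step 6 — Convert to polar: |I| = 4.438 A, ∠I = -128.9°.

I = 4.438∠-128.9° A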